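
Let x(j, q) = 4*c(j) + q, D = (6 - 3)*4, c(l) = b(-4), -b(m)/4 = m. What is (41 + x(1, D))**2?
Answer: 13689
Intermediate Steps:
b(m) = -4*m
c(l) = 16 (c(l) = -4*(-4) = 16)
D = 12 (D = 3*4 = 12)
x(j, q) = 64 + q (x(j, q) = 4*16 + q = 64 + q)
(41 + x(1, D))**2 = (41 + (64 + 12))**2 = (41 + 76)**2 = 117**2 = 13689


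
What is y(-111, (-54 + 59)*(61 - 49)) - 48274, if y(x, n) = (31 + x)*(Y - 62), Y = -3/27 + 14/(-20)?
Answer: -389242/9 ≈ -43249.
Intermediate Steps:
Y = -73/90 (Y = -3*1/27 + 14*(-1/20) = -⅑ - 7/10 = -73/90 ≈ -0.81111)
y(x, n) = -175243/90 - 5653*x/90 (y(x, n) = (31 + x)*(-73/90 - 62) = (31 + x)*(-5653/90) = -175243/90 - 5653*x/90)
y(-111, (-54 + 59)*(61 - 49)) - 48274 = (-175243/90 - 5653/90*(-111)) - 48274 = (-175243/90 + 209161/30) - 48274 = 45224/9 - 48274 = -389242/9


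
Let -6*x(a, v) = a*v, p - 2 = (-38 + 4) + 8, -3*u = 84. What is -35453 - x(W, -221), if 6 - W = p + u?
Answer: -112768/3 ≈ -37589.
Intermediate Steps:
u = -28 (u = -⅓*84 = -28)
p = -24 (p = 2 + ((-38 + 4) + 8) = 2 + (-34 + 8) = 2 - 26 = -24)
W = 58 (W = 6 - (-24 - 28) = 6 - 1*(-52) = 6 + 52 = 58)
x(a, v) = -a*v/6
-35453 - x(W, -221) = -35453 - (-1)*58*(-221)/6 = -35453 - 1*6409/3 = -35453 - 6409/3 = -112768/3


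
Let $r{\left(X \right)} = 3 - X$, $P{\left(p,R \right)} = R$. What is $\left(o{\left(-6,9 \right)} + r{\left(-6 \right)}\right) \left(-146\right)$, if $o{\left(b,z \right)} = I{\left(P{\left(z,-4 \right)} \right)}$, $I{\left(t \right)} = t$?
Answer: $-730$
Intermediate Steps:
$o{\left(b,z \right)} = -4$
$\left(o{\left(-6,9 \right)} + r{\left(-6 \right)}\right) \left(-146\right) = \left(-4 + \left(3 - -6\right)\right) \left(-146\right) = \left(-4 + \left(3 + 6\right)\right) \left(-146\right) = \left(-4 + 9\right) \left(-146\right) = 5 \left(-146\right) = -730$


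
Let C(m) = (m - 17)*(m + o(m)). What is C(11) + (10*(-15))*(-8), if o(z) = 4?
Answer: 1110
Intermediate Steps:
C(m) = (-17 + m)*(4 + m) (C(m) = (m - 17)*(m + 4) = (-17 + m)*(4 + m))
C(11) + (10*(-15))*(-8) = (-68 + 11² - 13*11) + (10*(-15))*(-8) = (-68 + 121 - 143) - 150*(-8) = -90 + 1200 = 1110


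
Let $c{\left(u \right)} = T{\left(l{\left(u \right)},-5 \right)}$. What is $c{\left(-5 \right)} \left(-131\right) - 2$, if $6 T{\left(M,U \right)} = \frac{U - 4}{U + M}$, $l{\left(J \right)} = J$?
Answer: $- \frac{433}{20} \approx -21.65$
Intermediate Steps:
$T{\left(M,U \right)} = \frac{-4 + U}{6 \left(M + U\right)}$ ($T{\left(M,U \right)} = \frac{\left(U - 4\right) \frac{1}{U + M}}{6} = \frac{\left(-4 + U\right) \frac{1}{M + U}}{6} = \frac{\frac{1}{M + U} \left(-4 + U\right)}{6} = \frac{-4 + U}{6 \left(M + U\right)}$)
$c{\left(u \right)} = - \frac{3}{2 \left(-5 + u\right)}$ ($c{\left(u \right)} = \frac{-4 - 5}{6 \left(u - 5\right)} = \frac{1}{6} \frac{1}{-5 + u} \left(-9\right) = - \frac{3}{2 \left(-5 + u\right)}$)
$c{\left(-5 \right)} \left(-131\right) - 2 = - \frac{3}{-10 + 2 \left(-5\right)} \left(-131\right) - 2 = - \frac{3}{-10 - 10} \left(-131\right) - 2 = - \frac{3}{-20} \left(-131\right) - 2 = \left(-3\right) \left(- \frac{1}{20}\right) \left(-131\right) - 2 = \frac{3}{20} \left(-131\right) - 2 = - \frac{393}{20} - 2 = - \frac{433}{20}$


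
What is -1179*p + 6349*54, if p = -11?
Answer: 355815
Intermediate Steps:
-1179*p + 6349*54 = -1179*(-11) + 6349*54 = 12969 + 342846 = 355815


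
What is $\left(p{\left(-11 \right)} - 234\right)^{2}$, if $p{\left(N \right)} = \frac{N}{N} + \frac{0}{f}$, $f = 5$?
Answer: $54289$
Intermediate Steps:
$p{\left(N \right)} = 1$ ($p{\left(N \right)} = \frac{N}{N} + \frac{0}{5} = 1 + 0 \cdot \frac{1}{5} = 1 + 0 = 1$)
$\left(p{\left(-11 \right)} - 234\right)^{2} = \left(1 - 234\right)^{2} = \left(-233\right)^{2} = 54289$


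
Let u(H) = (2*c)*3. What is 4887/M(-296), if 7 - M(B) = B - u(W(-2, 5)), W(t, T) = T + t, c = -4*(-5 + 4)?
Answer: 1629/109 ≈ 14.945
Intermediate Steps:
c = 4 (c = -4*(-1) = 4)
u(H) = 24 (u(H) = (2*4)*3 = 8*3 = 24)
M(B) = 31 - B (M(B) = 7 - (B - 1*24) = 7 - (B - 24) = 7 - (-24 + B) = 7 + (24 - B) = 31 - B)
4887/M(-296) = 4887/(31 - 1*(-296)) = 4887/(31 + 296) = 4887/327 = 4887*(1/327) = 1629/109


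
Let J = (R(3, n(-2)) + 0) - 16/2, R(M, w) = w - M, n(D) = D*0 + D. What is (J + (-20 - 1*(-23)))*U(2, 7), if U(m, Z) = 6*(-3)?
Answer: 180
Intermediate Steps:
n(D) = D (n(D) = 0 + D = D)
U(m, Z) = -18
J = -13 (J = ((-2 - 1*3) + 0) - 16/2 = ((-2 - 3) + 0) - 16*½ = (-5 + 0) - 8 = -5 - 8 = -13)
(J + (-20 - 1*(-23)))*U(2, 7) = (-13 + (-20 - 1*(-23)))*(-18) = (-13 + (-20 + 23))*(-18) = (-13 + 3)*(-18) = -10*(-18) = 180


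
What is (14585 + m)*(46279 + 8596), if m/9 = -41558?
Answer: -19724105375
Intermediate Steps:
m = -374022 (m = 9*(-41558) = -374022)
(14585 + m)*(46279 + 8596) = (14585 - 374022)*(46279 + 8596) = -359437*54875 = -19724105375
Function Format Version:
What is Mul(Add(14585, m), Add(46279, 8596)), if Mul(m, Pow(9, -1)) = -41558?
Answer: -19724105375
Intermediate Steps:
m = -374022 (m = Mul(9, -41558) = -374022)
Mul(Add(14585, m), Add(46279, 8596)) = Mul(Add(14585, -374022), Add(46279, 8596)) = Mul(-359437, 54875) = -19724105375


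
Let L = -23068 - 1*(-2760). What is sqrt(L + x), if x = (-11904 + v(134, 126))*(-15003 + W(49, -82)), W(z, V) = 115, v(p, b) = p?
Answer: 34*sqrt(151567) ≈ 13237.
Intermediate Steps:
L = -20308 (L = -23068 + 2760 = -20308)
x = 175231760 (x = (-11904 + 134)*(-15003 + 115) = -11770*(-14888) = 175231760)
sqrt(L + x) = sqrt(-20308 + 175231760) = sqrt(175211452) = 34*sqrt(151567)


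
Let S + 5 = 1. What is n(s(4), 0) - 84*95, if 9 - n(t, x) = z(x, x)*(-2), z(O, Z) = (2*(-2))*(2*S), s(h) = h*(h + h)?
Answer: -7907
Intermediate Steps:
S = -4 (S = -5 + 1 = -4)
s(h) = 2*h**2 (s(h) = h*(2*h) = 2*h**2)
z(O, Z) = 32 (z(O, Z) = (2*(-2))*(2*(-4)) = -4*(-8) = 32)
n(t, x) = 73 (n(t, x) = 9 - 32*(-2) = 9 - 1*(-64) = 9 + 64 = 73)
n(s(4), 0) - 84*95 = 73 - 84*95 = 73 - 7980 = -7907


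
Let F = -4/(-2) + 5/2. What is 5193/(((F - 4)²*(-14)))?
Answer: -10386/7 ≈ -1483.7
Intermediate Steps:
F = 9/2 (F = -4*(-½) + 5*(½) = 2 + 5/2 = 9/2 ≈ 4.5000)
5193/(((F - 4)²*(-14))) = 5193/(((9/2 - 4)²*(-14))) = 5193/(((½)²*(-14))) = 5193/(((¼)*(-14))) = 5193/(-7/2) = 5193*(-2/7) = -10386/7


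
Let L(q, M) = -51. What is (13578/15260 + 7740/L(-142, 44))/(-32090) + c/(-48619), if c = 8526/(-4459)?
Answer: 1781802399027/375832653901900 ≈ 0.0047409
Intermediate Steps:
c = -174/91 (c = 8526*(-1/4459) = -174/91 ≈ -1.9121)
(13578/15260 + 7740/L(-142, 44))/(-32090) + c/(-48619) = (13578/15260 + 7740/(-51))/(-32090) - 174/91/(-48619) = (13578*(1/15260) + 7740*(-1/51))*(-1/32090) - 174/91*(-1/48619) = (6789/7630 - 2580/17)*(-1/32090) + 174/4424329 = -19569987/129710*(-1/32090) + 174/4424329 = 19569987/4162393900 + 174/4424329 = 1781802399027/375832653901900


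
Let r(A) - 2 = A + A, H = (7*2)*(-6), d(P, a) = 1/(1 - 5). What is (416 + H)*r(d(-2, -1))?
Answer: 498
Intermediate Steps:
d(P, a) = -¼ (d(P, a) = 1/(-4) = -¼)
H = -84 (H = 14*(-6) = -84)
r(A) = 2 + 2*A (r(A) = 2 + (A + A) = 2 + 2*A)
(416 + H)*r(d(-2, -1)) = (416 - 84)*(2 + 2*(-¼)) = 332*(2 - ½) = 332*(3/2) = 498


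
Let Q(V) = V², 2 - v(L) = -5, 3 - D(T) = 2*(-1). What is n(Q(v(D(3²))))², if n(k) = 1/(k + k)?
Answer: 1/9604 ≈ 0.00010412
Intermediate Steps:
D(T) = 5 (D(T) = 3 - 2*(-1) = 3 - 1*(-2) = 3 + 2 = 5)
v(L) = 7 (v(L) = 2 - 1*(-5) = 2 + 5 = 7)
n(k) = 1/(2*k)
n(Q(v(D(3²))))² = (1/(2*(7²)))² = ((½)/49)² = ((½)*(1/49))² = (1/98)² = 1/9604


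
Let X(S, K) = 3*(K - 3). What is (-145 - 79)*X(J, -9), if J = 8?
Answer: 8064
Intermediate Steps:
X(S, K) = -9 + 3*K (X(S, K) = 3*(-3 + K) = -9 + 3*K)
(-145 - 79)*X(J, -9) = (-145 - 79)*(-9 + 3*(-9)) = -224*(-9 - 27) = -224*(-36) = 8064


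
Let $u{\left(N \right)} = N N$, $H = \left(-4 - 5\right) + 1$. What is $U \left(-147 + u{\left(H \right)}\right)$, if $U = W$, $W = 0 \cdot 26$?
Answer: $0$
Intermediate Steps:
$H = -8$ ($H = -9 + 1 = -8$)
$W = 0$
$U = 0$
$u{\left(N \right)} = N^{2}$
$U \left(-147 + u{\left(H \right)}\right) = 0 \left(-147 + \left(-8\right)^{2}\right) = 0 \left(-147 + 64\right) = 0 \left(-83\right) = 0$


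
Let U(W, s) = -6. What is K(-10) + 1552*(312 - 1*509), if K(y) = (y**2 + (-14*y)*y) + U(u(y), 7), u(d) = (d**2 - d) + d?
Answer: -307050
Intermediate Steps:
u(d) = d**2
K(y) = -6 - 13*y**2 (K(y) = (y**2 + (-14*y)*y) - 6 = (y**2 - 14*y**2) - 6 = -13*y**2 - 6 = -6 - 13*y**2)
K(-10) + 1552*(312 - 1*509) = (-6 - 13*(-10)**2) + 1552*(312 - 1*509) = (-6 - 13*100) + 1552*(312 - 509) = (-6 - 1300) + 1552*(-197) = -1306 - 305744 = -307050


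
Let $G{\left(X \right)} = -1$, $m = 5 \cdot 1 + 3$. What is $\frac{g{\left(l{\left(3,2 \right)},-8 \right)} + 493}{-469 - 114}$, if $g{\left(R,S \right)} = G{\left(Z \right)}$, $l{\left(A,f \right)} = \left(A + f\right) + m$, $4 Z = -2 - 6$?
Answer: $- \frac{492}{583} \approx -0.84391$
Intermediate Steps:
$Z = -2$ ($Z = \frac{-2 - 6}{4} = \frac{1}{4} \left(-8\right) = -2$)
$m = 8$ ($m = 5 + 3 = 8$)
$l{\left(A,f \right)} = 8 + A + f$ ($l{\left(A,f \right)} = \left(A + f\right) + 8 = 8 + A + f$)
$g{\left(R,S \right)} = -1$
$\frac{g{\left(l{\left(3,2 \right)},-8 \right)} + 493}{-469 - 114} = \frac{-1 + 493}{-469 - 114} = \frac{1}{-583} \cdot 492 = \left(- \frac{1}{583}\right) 492 = - \frac{492}{583}$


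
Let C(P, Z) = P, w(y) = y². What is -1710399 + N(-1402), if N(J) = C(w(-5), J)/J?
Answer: -2397979423/1402 ≈ -1.7104e+6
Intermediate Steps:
N(J) = 25/J (N(J) = (-5)²/J = 25/J)
-1710399 + N(-1402) = -1710399 + 25/(-1402) = -1710399 + 25*(-1/1402) = -1710399 - 25/1402 = -2397979423/1402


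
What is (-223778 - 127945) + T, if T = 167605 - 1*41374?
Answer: -225492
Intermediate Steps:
T = 126231 (T = 167605 - 41374 = 126231)
(-223778 - 127945) + T = (-223778 - 127945) + 126231 = -351723 + 126231 = -225492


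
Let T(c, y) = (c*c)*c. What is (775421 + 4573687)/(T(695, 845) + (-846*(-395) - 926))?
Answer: 1783036/112011873 ≈ 0.015918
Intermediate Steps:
T(c, y) = c³ (T(c, y) = c²*c = c³)
(775421 + 4573687)/(T(695, 845) + (-846*(-395) - 926)) = (775421 + 4573687)/(695³ + (-846*(-395) - 926)) = 5349108/(335702375 + (334170 - 926)) = 5349108/(335702375 + 333244) = 5349108/336035619 = 5349108*(1/336035619) = 1783036/112011873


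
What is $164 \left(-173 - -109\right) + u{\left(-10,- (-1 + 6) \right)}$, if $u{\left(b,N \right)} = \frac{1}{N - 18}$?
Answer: $- \frac{241409}{23} \approx -10496.0$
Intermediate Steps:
$u{\left(b,N \right)} = \frac{1}{-18 + N}$
$164 \left(-173 - -109\right) + u{\left(-10,- (-1 + 6) \right)} = 164 \left(-173 - -109\right) + \frac{1}{-18 - \left(-1 + 6\right)} = 164 \left(-173 + 109\right) + \frac{1}{-18 - 5} = 164 \left(-64\right) + \frac{1}{-18 - 5} = -10496 + \frac{1}{-23} = -10496 - \frac{1}{23} = - \frac{241409}{23}$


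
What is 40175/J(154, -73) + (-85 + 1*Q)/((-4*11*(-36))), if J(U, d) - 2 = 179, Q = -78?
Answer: 63607697/286704 ≈ 221.86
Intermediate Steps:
J(U, d) = 181 (J(U, d) = 2 + 179 = 181)
40175/J(154, -73) + (-85 + 1*Q)/((-4*11*(-36))) = 40175/181 + (-85 + 1*(-78))/((-4*11*(-36))) = 40175*(1/181) + (-85 - 78)/((-44*(-36))) = 40175/181 - 163/1584 = 63607697/286704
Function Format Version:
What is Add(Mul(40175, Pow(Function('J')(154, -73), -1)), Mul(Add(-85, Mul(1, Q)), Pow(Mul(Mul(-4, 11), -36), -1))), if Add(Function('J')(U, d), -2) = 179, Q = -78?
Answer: Rational(63607697, 286704) ≈ 221.86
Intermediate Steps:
Function('J')(U, d) = 181 (Function('J')(U, d) = Add(2, 179) = 181)
Add(Mul(40175, Pow(Function('J')(154, -73), -1)), Mul(Add(-85, Mul(1, Q)), Pow(Mul(Mul(-4, 11), -36), -1))) = Add(Mul(40175, Pow(181, -1)), Mul(Add(-85, Mul(1, -78)), Pow(Mul(Mul(-4, 11), -36), -1))) = Add(Mul(40175, Rational(1, 181)), Mul(Add(-85, -78), Pow(Mul(-44, -36), -1))) = Add(Rational(40175, 181), Mul(-163, Pow(1584, -1))) = Add(Rational(40175, 181), Mul(-163, Rational(1, 1584))) = Add(Rational(40175, 181), Rational(-163, 1584)) = Rational(63607697, 286704)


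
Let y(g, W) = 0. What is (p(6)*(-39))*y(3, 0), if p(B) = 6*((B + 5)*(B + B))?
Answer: 0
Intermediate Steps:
p(B) = 12*B*(5 + B) (p(B) = 6*((5 + B)*(2*B)) = 6*(2*B*(5 + B)) = 12*B*(5 + B))
(p(6)*(-39))*y(3, 0) = ((12*6*(5 + 6))*(-39))*0 = ((12*6*11)*(-39))*0 = (792*(-39))*0 = -30888*0 = 0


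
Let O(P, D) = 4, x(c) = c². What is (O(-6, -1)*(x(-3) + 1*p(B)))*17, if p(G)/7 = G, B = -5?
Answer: -1768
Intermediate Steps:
p(G) = 7*G
(O(-6, -1)*(x(-3) + 1*p(B)))*17 = (4*((-3)² + 1*(7*(-5))))*17 = (4*(9 + 1*(-35)))*17 = (4*(9 - 35))*17 = (4*(-26))*17 = -104*17 = -1768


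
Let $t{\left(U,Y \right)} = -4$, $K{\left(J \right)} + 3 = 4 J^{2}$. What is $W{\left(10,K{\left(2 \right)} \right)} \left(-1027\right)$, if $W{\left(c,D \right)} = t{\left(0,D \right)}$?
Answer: $4108$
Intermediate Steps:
$K{\left(J \right)} = -3 + 4 J^{2}$
$W{\left(c,D \right)} = -4$
$W{\left(10,K{\left(2 \right)} \right)} \left(-1027\right) = \left(-4\right) \left(-1027\right) = 4108$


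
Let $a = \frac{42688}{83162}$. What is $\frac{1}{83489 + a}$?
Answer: $\frac{41581}{3471577453} \approx 1.1978 \cdot 10^{-5}$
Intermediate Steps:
$a = \frac{21344}{41581}$ ($a = 42688 \cdot \frac{1}{83162} = \frac{21344}{41581} \approx 0.51331$)
$\frac{1}{83489 + a} = \frac{1}{83489 + \frac{21344}{41581}} = \frac{1}{\frac{3471577453}{41581}} = \frac{41581}{3471577453}$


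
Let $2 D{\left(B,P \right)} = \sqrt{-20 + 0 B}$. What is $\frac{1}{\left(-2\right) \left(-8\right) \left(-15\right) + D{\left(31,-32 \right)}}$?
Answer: $- \frac{48}{11521} - \frac{i \sqrt{5}}{57605} \approx -0.0041663 - 3.8817 \cdot 10^{-5} i$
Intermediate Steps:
$D{\left(B,P \right)} = i \sqrt{5}$ ($D{\left(B,P \right)} = \frac{\sqrt{-20 + 0 B}}{2} = \frac{\sqrt{-20 + 0}}{2} = \frac{\sqrt{-20}}{2} = \frac{2 i \sqrt{5}}{2} = i \sqrt{5}$)
$\frac{1}{\left(-2\right) \left(-8\right) \left(-15\right) + D{\left(31,-32 \right)}} = \frac{1}{\left(-2\right) \left(-8\right) \left(-15\right) + i \sqrt{5}} = \frac{1}{16 \left(-15\right) + i \sqrt{5}} = \frac{1}{-240 + i \sqrt{5}}$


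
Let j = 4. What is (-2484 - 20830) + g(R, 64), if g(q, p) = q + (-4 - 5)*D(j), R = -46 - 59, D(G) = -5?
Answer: -23374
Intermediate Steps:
R = -105
g(q, p) = 45 + q (g(q, p) = q + (-4 - 5)*(-5) = q - 9*(-5) = q + 45 = 45 + q)
(-2484 - 20830) + g(R, 64) = (-2484 - 20830) + (45 - 105) = -23314 - 60 = -23374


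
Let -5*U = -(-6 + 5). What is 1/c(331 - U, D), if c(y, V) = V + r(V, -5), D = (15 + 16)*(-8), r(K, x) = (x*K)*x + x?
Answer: -1/6453 ≈ -0.00015497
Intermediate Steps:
r(K, x) = x + K*x² (r(K, x) = (K*x)*x + x = K*x² + x = x + K*x²)
U = -⅕ (U = -(-1)*(-6 + 5)/5 = -(-1)*(-1)/5 = -⅕*1 = -⅕ ≈ -0.20000)
D = -248 (D = 31*(-8) = -248)
c(y, V) = -5 + 26*V (c(y, V) = V - 5*(1 + V*(-5)) = V - 5*(1 - 5*V) = V + (-5 + 25*V) = -5 + 26*V)
1/c(331 - U, D) = 1/(-5 + 26*(-248)) = 1/(-5 - 6448) = 1/(-6453) = -1/6453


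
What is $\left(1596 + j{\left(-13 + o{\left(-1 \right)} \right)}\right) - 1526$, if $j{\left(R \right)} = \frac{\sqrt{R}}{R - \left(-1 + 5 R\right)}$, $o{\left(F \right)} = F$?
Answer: $70 + \frac{i \sqrt{14}}{57} \approx 70.0 + 0.065643 i$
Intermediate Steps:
$j{\left(R \right)} = \frac{\sqrt{R}}{1 - 4 R}$
$\left(1596 + j{\left(-13 + o{\left(-1 \right)} \right)}\right) - 1526 = \left(1596 - \frac{\sqrt{-13 - 1}}{-1 + 4 \left(-13 - 1\right)}\right) - 1526 = \left(1596 - \frac{\sqrt{-14}}{-1 + 4 \left(-14\right)}\right) - 1526 = \left(1596 - \frac{i \sqrt{14}}{-1 - 56}\right) - 1526 = \left(1596 - \frac{i \sqrt{14}}{-57}\right) - 1526 = \left(1596 - i \sqrt{14} \left(- \frac{1}{57}\right)\right) - 1526 = \left(1596 + \frac{i \sqrt{14}}{57}\right) - 1526 = 70 + \frac{i \sqrt{14}}{57}$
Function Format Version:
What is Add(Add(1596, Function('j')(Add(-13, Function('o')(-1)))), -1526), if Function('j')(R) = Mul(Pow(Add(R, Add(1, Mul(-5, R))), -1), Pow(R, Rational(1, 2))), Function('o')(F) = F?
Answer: Add(70, Mul(Rational(1, 57), I, Pow(14, Rational(1, 2)))) ≈ Add(70.000, Mul(0.065643, I))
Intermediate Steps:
Function('j')(R) = Mul(Pow(R, Rational(1, 2)), Pow(Add(1, Mul(-4, R)), -1)) (Function('j')(R) = Mul(Pow(Add(1, Mul(-4, R)), -1), Pow(R, Rational(1, 2))) = Mul(Pow(R, Rational(1, 2)), Pow(Add(1, Mul(-4, R)), -1)))
Add(Add(1596, Function('j')(Add(-13, Function('o')(-1)))), -1526) = Add(Add(1596, Mul(-1, Pow(Add(-13, -1), Rational(1, 2)), Pow(Add(-1, Mul(4, Add(-13, -1))), -1))), -1526) = Add(Add(1596, Mul(-1, Pow(-14, Rational(1, 2)), Pow(Add(-1, Mul(4, -14)), -1))), -1526) = Add(Add(1596, Mul(-1, Mul(I, Pow(14, Rational(1, 2))), Pow(Add(-1, -56), -1))), -1526) = Add(Add(1596, Mul(-1, Mul(I, Pow(14, Rational(1, 2))), Pow(-57, -1))), -1526) = Add(Add(1596, Mul(-1, Mul(I, Pow(14, Rational(1, 2))), Rational(-1, 57))), -1526) = Add(Add(1596, Mul(Rational(1, 57), I, Pow(14, Rational(1, 2)))), -1526) = Add(70, Mul(Rational(1, 57), I, Pow(14, Rational(1, 2))))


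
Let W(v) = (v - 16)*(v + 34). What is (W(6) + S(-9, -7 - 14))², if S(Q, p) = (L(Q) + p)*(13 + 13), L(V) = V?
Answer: 1392400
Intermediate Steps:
S(Q, p) = 26*Q + 26*p (S(Q, p) = (Q + p)*(13 + 13) = (Q + p)*26 = 26*Q + 26*p)
W(v) = (-16 + v)*(34 + v)
(W(6) + S(-9, -7 - 14))² = ((-544 + 6² + 18*6) + (26*(-9) + 26*(-7 - 14)))² = ((-544 + 36 + 108) + (-234 + 26*(-21)))² = (-400 + (-234 - 546))² = (-400 - 780)² = (-1180)² = 1392400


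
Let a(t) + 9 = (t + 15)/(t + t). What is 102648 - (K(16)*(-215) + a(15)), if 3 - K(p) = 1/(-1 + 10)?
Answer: 929494/9 ≈ 1.0328e+5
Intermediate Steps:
a(t) = -9 + (15 + t)/(2*t) (a(t) = -9 + (t + 15)/(t + t) = -9 + (15 + t)/((2*t)) = -9 + (15 + t)*(1/(2*t)) = -9 + (15 + t)/(2*t))
K(p) = 26/9 (K(p) = 3 - 1/(-1 + 10) = 3 - 1/9 = 3 - 1*⅑ = 3 - ⅑ = 26/9)
102648 - (K(16)*(-215) + a(15)) = 102648 - ((26/9)*(-215) + (½)*(15 - 17*15)/15) = 102648 - (-5590/9 + (½)*(1/15)*(15 - 255)) = 102648 - (-5590/9 + (½)*(1/15)*(-240)) = 102648 - (-5590/9 - 8) = 102648 - 1*(-5662/9) = 102648 + 5662/9 = 929494/9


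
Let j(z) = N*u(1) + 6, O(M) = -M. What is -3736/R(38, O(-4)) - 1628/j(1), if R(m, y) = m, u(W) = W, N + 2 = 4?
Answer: -11469/38 ≈ -301.82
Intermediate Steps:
N = 2 (N = -2 + 4 = 2)
j(z) = 8 (j(z) = 2*1 + 6 = 2 + 6 = 8)
-3736/R(38, O(-4)) - 1628/j(1) = -3736/38 - 1628/8 = -3736*1/38 - 1628*⅛ = -1868/19 - 407/2 = -11469/38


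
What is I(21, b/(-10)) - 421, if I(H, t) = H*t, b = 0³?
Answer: -421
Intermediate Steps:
b = 0
I(21, b/(-10)) - 421 = 21*(0/(-10)) - 421 = 21*(0*(-⅒)) - 421 = 21*0 - 421 = 0 - 421 = -421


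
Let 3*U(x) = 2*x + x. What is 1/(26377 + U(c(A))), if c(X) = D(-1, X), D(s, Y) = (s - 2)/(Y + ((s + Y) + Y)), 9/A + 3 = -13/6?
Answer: 193/5090854 ≈ 3.7911e-5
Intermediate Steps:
A = -54/31 (A = 9/(-3 - 13/6) = 9/(-31/6) = 9*(-6/31) = -54/31 ≈ -1.7419)
D(s, Y) = (-2 + s)/(s + 3*Y) (D(s, Y) = (-2 + s)/(Y + ((Y + s) + Y)) = (-2 + s)/(Y + (s + 2*Y)) = (-2 + s)/(s + 3*Y))
c(X) = -3/(-1 + 3*X) (c(X) = (-2 - 1)/(-1 + 3*X) = -3/(-1 + 3*X))
U(x) = x (U(x) = (2*x + x)/3 = (3*x)/3 = x)
1/(26377 + U(c(A))) = 1/(26377 - 3/(-1 + 3*(-54/31))) = 1/(26377 - 3/(-1 - 162/31)) = 1/(26377 - 3/(-193/31)) = 1/(26377 - 3*(-31/193)) = 1/(26377 + 93/193) = 1/(5090854/193) = 193/5090854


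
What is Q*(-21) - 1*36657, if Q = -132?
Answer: -33885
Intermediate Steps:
Q*(-21) - 1*36657 = -132*(-21) - 1*36657 = 2772 - 36657 = -33885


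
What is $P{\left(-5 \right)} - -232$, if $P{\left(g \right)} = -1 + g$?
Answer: $226$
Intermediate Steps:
$P{\left(-5 \right)} - -232 = \left(-1 - 5\right) - -232 = -6 + 232 = 226$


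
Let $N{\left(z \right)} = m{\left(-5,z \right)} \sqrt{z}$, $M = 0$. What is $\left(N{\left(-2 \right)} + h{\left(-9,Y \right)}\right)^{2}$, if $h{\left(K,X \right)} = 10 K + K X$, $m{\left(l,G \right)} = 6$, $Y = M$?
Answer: $8028 - 1080 i \sqrt{2} \approx 8028.0 - 1527.4 i$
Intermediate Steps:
$Y = 0$
$N{\left(z \right)} = 6 \sqrt{z}$
$\left(N{\left(-2 \right)} + h{\left(-9,Y \right)}\right)^{2} = \left(6 \sqrt{-2} - 9 \left(10 + 0\right)\right)^{2} = \left(6 i \sqrt{2} - 90\right)^{2} = \left(-90 + 6 i \sqrt{2}\right)^{2}$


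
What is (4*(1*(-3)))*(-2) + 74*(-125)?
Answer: -9226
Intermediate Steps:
(4*(1*(-3)))*(-2) + 74*(-125) = (4*(-3))*(-2) - 9250 = -12*(-2) - 9250 = 24 - 9250 = -9226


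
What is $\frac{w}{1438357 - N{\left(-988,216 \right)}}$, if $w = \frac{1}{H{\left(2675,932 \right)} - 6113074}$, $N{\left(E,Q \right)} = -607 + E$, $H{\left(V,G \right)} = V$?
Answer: $- \frac{1}{8798681260848} \approx -1.1365 \cdot 10^{-13}$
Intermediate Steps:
$w = - \frac{1}{6110399}$ ($w = \frac{1}{2675 - 6113074} = \frac{1}{-6110399} = - \frac{1}{6110399} \approx -1.6366 \cdot 10^{-7}$)
$\frac{w}{1438357 - N{\left(-988,216 \right)}} = - \frac{1}{6110399 \left(1438357 - \left(-607 - 988\right)\right)} = - \frac{1}{6110399 \left(1438357 - -1595\right)} = - \frac{1}{6110399 \left(1438357 + 1595\right)} = - \frac{1}{6110399 \cdot 1439952} = \left(- \frac{1}{6110399}\right) \frac{1}{1439952} = - \frac{1}{8798681260848}$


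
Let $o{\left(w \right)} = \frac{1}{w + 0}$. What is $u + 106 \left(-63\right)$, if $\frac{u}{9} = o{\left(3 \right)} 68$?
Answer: $-6474$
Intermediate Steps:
$o{\left(w \right)} = \frac{1}{w}$
$u = 204$ ($u = 9 \cdot \frac{1}{3} \cdot 68 = 9 \cdot \frac{68}{3} = 204$)
$u + 106 \left(-63\right) = 204 + 106 \left(-63\right) = 204 - 6678 = -6474$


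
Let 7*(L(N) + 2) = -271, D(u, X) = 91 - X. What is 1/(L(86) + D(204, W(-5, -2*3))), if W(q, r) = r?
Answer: 7/394 ≈ 0.017767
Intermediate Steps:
L(N) = -285/7 (L(N) = -2 + (⅐)*(-271) = -2 - 271/7 = -285/7)
1/(L(86) + D(204, W(-5, -2*3))) = 1/(-285/7 + (91 - (-2)*3)) = 1/(-285/7 + (91 - 1*(-6))) = 1/(-285/7 + (91 + 6)) = 1/(-285/7 + 97) = 1/(394/7) = 7/394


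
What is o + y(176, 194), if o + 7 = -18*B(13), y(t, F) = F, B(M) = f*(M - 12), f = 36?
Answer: -461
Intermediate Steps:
B(M) = -432 + 36*M (B(M) = 36*(M - 12) = 36*(-12 + M) = -432 + 36*M)
o = -655 (o = -7 - 18*(-432 + 36*13) = -7 - 18*(-432 + 468) = -7 - 18*36 = -7 - 648 = -655)
o + y(176, 194) = -655 + 194 = -461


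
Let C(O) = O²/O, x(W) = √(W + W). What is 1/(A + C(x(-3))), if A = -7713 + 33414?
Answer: 8567/220180469 - I*√6/660541407 ≈ 3.8909e-5 - 3.7083e-9*I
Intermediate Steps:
x(W) = √2*√W (x(W) = √(2*W) = √2*√W)
C(O) = O
A = 25701
1/(A + C(x(-3))) = 1/(25701 + √2*√(-3)) = 1/(25701 + √2*(I*√3)) = 1/(25701 + I*√6)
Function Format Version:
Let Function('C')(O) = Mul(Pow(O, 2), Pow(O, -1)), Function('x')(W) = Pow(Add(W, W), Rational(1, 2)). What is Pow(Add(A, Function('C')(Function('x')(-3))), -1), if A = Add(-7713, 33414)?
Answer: Add(Rational(8567, 220180469), Mul(Rational(-1, 660541407), I, Pow(6, Rational(1, 2)))) ≈ Add(3.8909e-5, Mul(-3.7083e-9, I))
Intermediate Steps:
Function('x')(W) = Mul(Pow(2, Rational(1, 2)), Pow(W, Rational(1, 2))) (Function('x')(W) = Pow(Mul(2, W), Rational(1, 2)) = Mul(Pow(2, Rational(1, 2)), Pow(W, Rational(1, 2))))
Function('C')(O) = O
A = 25701
Pow(Add(A, Function('C')(Function('x')(-3))), -1) = Pow(Add(25701, Mul(Pow(2, Rational(1, 2)), Pow(-3, Rational(1, 2)))), -1) = Pow(Add(25701, Mul(Pow(2, Rational(1, 2)), Mul(I, Pow(3, Rational(1, 2))))), -1) = Pow(Add(25701, Mul(I, Pow(6, Rational(1, 2)))), -1)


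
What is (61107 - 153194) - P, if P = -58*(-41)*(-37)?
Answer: -4101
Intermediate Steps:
P = -87986 (P = 2378*(-37) = -87986)
(61107 - 153194) - P = (61107 - 153194) - 1*(-87986) = -92087 + 87986 = -4101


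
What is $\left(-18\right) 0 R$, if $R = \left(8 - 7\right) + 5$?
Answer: $0$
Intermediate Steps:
$R = 6$ ($R = 1 + 5 = 6$)
$\left(-18\right) 0 R = \left(-18\right) 0 \cdot 6 = 0 \cdot 6 = 0$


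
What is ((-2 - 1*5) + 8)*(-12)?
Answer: -12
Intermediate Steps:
((-2 - 1*5) + 8)*(-12) = ((-2 - 5) + 8)*(-12) = (-7 + 8)*(-12) = 1*(-12) = -12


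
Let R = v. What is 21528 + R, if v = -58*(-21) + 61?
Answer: 22807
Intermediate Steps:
v = 1279 (v = 1218 + 61 = 1279)
R = 1279
21528 + R = 21528 + 1279 = 22807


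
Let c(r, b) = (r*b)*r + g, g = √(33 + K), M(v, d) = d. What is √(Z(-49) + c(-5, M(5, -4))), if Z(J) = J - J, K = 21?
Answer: √(-100 + 3*√6) ≈ 9.6256*I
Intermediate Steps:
g = 3*√6 (g = √(33 + 21) = √54 = 3*√6 ≈ 7.3485)
Z(J) = 0
c(r, b) = 3*√6 + b*r² (c(r, b) = (r*b)*r + 3*√6 = (b*r)*r + 3*√6 = b*r² + 3*√6 = 3*√6 + b*r²)
√(Z(-49) + c(-5, M(5, -4))) = √(0 + (3*√6 - 4*(-5)²)) = √(0 + (3*√6 - 4*25)) = √(0 + (3*√6 - 100)) = √(0 + (-100 + 3*√6)) = √(-100 + 3*√6)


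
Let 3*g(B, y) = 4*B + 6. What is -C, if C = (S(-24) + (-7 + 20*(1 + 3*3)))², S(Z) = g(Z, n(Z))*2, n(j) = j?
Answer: -17689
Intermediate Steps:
g(B, y) = 2 + 4*B/3 (g(B, y) = (4*B + 6)/3 = (6 + 4*B)/3 = 2 + 4*B/3)
S(Z) = 4 + 8*Z/3 (S(Z) = (2 + 4*Z/3)*2 = 4 + 8*Z/3)
C = 17689 (C = ((4 + (8/3)*(-24)) + (-7 + 20*(1 + 3*3)))² = ((4 - 64) + (-7 + 20*(1 + 9)))² = (-60 + (-7 + 20*10))² = (-60 + (-7 + 200))² = (-60 + 193)² = 133² = 17689)
-C = -1*17689 = -17689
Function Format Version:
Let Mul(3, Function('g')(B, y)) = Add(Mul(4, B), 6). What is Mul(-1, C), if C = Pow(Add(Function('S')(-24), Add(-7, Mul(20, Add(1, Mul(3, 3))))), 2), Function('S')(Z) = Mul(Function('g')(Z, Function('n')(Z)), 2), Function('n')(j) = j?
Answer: -17689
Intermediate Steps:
Function('g')(B, y) = Add(2, Mul(Rational(4, 3), B)) (Function('g')(B, y) = Mul(Rational(1, 3), Add(Mul(4, B), 6)) = Mul(Rational(1, 3), Add(6, Mul(4, B))) = Add(2, Mul(Rational(4, 3), B)))
Function('S')(Z) = Add(4, Mul(Rational(8, 3), Z)) (Function('S')(Z) = Mul(Add(2, Mul(Rational(4, 3), Z)), 2) = Add(4, Mul(Rational(8, 3), Z)))
C = 17689 (C = Pow(Add(Add(4, Mul(Rational(8, 3), -24)), Add(-7, Mul(20, Add(1, Mul(3, 3))))), 2) = Pow(Add(Add(4, -64), Add(-7, Mul(20, Add(1, 9)))), 2) = Pow(Add(-60, Add(-7, Mul(20, 10))), 2) = Pow(Add(-60, Add(-7, 200)), 2) = Pow(Add(-60, 193), 2) = Pow(133, 2) = 17689)
Mul(-1, C) = Mul(-1, 17689) = -17689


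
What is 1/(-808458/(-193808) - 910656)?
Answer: -96904/88245804795 ≈ -1.0981e-6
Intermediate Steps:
1/(-808458/(-193808) - 910656) = 1/(-808458*(-1/193808) - 910656) = 1/(404229/96904 - 910656) = 1/(-88245804795/96904) = -96904/88245804795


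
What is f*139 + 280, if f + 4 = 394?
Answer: 54490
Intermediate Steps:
f = 390 (f = -4 + 394 = 390)
f*139 + 280 = 390*139 + 280 = 54210 + 280 = 54490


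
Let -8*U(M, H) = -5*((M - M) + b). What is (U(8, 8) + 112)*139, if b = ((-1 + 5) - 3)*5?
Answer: 128019/8 ≈ 16002.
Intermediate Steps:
b = 5 (b = (4 - 3)*5 = 1*5 = 5)
U(M, H) = 25/8 (U(M, H) = -(-5)*((M - M) + 5)/8 = -(-5)*(0 + 5)/8 = -(-5)*5/8 = -⅛*(-25) = 25/8)
(U(8, 8) + 112)*139 = (25/8 + 112)*139 = (921/8)*139 = 128019/8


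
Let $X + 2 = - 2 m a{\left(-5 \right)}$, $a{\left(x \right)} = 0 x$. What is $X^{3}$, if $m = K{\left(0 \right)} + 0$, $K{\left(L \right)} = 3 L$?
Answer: $-8$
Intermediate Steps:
$a{\left(x \right)} = 0$
$m = 0$ ($m = 3 \cdot 0 + 0 = 0 + 0 = 0$)
$X = -2$ ($X = -2 + \left(-2\right) 0 \cdot 0 = -2 + 0 \cdot 0 = -2 + 0 = -2$)
$X^{3} = \left(-2\right)^{3} = -8$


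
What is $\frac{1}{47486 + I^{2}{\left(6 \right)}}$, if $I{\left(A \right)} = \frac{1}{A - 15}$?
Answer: $\frac{81}{3846367} \approx 2.1059 \cdot 10^{-5}$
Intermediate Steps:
$I{\left(A \right)} = \frac{1}{-15 + A}$
$\frac{1}{47486 + I^{2}{\left(6 \right)}} = \frac{1}{47486 + \left(\frac{1}{-15 + 6}\right)^{2}} = \frac{1}{47486 + \left(\frac{1}{-9}\right)^{2}} = \frac{1}{47486 + \left(- \frac{1}{9}\right)^{2}} = \frac{1}{47486 + \frac{1}{81}} = \frac{1}{\frac{3846367}{81}} = \frac{81}{3846367}$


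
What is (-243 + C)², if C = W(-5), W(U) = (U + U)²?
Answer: 20449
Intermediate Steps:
W(U) = 4*U² (W(U) = (2*U)² = 4*U²)
C = 100 (C = 4*(-5)² = 4*25 = 100)
(-243 + C)² = (-243 + 100)² = (-143)² = 20449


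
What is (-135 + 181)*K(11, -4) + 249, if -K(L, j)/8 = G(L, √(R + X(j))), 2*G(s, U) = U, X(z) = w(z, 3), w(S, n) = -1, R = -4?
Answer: 249 - 184*I*√5 ≈ 249.0 - 411.44*I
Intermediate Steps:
X(z) = -1
G(s, U) = U/2
K(L, j) = -4*I*√5 (K(L, j) = -4*√(-4 - 1) = -4*√(-5) = -4*I*√5)
(-135 + 181)*K(11, -4) + 249 = (-135 + 181)*(-4*I*√5) + 249 = 46*(-4*I*√5) + 249 = -184*I*√5 + 249 = 249 - 184*I*√5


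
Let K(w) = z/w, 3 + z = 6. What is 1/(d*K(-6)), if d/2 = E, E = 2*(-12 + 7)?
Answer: ⅒ ≈ 0.10000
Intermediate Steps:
z = 3 (z = -3 + 6 = 3)
E = -10 (E = 2*(-5) = -10)
K(w) = 3/w
d = -20 (d = 2*(-10) = -20)
1/(d*K(-6)) = 1/(-60/(-6)) = 1/(-60*(-1)/6) = 1/(-20*(-½)) = 1/10 = ⅒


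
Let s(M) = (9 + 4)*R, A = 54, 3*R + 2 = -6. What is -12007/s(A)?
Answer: 36021/104 ≈ 346.36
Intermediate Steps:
R = -8/3 (R = -⅔ + (⅓)*(-6) = -⅔ - 2 = -8/3 ≈ -2.6667)
s(M) = -104/3 (s(M) = (9 + 4)*(-8/3) = 13*(-8/3) = -104/3)
-12007/s(A) = -12007/(-104/3) = -12007*(-3/104) = 36021/104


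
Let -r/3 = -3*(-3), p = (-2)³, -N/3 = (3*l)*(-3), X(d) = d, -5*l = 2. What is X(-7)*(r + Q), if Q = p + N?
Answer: 1603/5 ≈ 320.60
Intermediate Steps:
l = -⅖ (l = -⅕*2 = -⅖ ≈ -0.40000)
N = -54/5 (N = -3*3*(-⅖)*(-3) = -(-18)*(-3)/5 = -3*18/5 = -54/5 ≈ -10.800)
p = -8
r = -27 (r = -(-9)*(-3) = -3*9 = -27)
Q = -94/5 (Q = -8 - 54/5 = -94/5 ≈ -18.800)
X(-7)*(r + Q) = -7*(-27 - 94/5) = -7*(-229/5) = 1603/5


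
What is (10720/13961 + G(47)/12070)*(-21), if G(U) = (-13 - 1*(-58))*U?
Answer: -667455243/33701854 ≈ -19.805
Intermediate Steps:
G(U) = 45*U (G(U) = (-13 + 58)*U = 45*U)
(10720/13961 + G(47)/12070)*(-21) = (10720/13961 + (45*47)/12070)*(-21) = (10720*(1/13961) + 2115*(1/12070))*(-21) = (10720/13961 + 423/2414)*(-21) = (31783583/33701854)*(-21) = -667455243/33701854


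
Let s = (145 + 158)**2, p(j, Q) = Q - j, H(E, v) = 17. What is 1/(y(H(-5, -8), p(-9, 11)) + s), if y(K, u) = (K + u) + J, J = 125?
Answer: 1/91971 ≈ 1.0873e-5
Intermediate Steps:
y(K, u) = 125 + K + u (y(K, u) = (K + u) + 125 = 125 + K + u)
s = 91809 (s = 303**2 = 91809)
1/(y(H(-5, -8), p(-9, 11)) + s) = 1/((125 + 17 + (11 - 1*(-9))) + 91809) = 1/((125 + 17 + (11 + 9)) + 91809) = 1/((125 + 17 + 20) + 91809) = 1/(162 + 91809) = 1/91971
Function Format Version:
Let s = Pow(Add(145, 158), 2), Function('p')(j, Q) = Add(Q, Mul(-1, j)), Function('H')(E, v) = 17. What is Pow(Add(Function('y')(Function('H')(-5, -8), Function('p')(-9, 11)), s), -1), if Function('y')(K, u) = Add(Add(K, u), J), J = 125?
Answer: Rational(1, 91971) ≈ 1.0873e-5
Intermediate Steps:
Function('y')(K, u) = Add(125, K, u) (Function('y')(K, u) = Add(Add(K, u), 125) = Add(125, K, u))
s = 91809 (s = Pow(303, 2) = 91809)
Pow(Add(Function('y')(Function('H')(-5, -8), Function('p')(-9, 11)), s), -1) = Pow(Add(Add(125, 17, Add(11, Mul(-1, -9))), 91809), -1) = Pow(Add(Add(125, 17, Add(11, 9)), 91809), -1) = Pow(Add(Add(125, 17, 20), 91809), -1) = Pow(Add(162, 91809), -1) = Pow(91971, -1) = Rational(1, 91971)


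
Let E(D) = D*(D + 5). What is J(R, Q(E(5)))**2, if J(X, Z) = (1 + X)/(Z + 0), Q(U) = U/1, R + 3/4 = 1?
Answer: 1/1600 ≈ 0.00062500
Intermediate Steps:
R = 1/4 (R = -3/4 + 1 = 1/4 ≈ 0.25000)
E(D) = D*(5 + D)
Q(U) = U (Q(U) = U*1 = U)
J(X, Z) = (1 + X)/Z
J(R, Q(E(5)))**2 = ((1 + 1/4)/((5*(5 + 5))))**2 = ((5/4)/(5*10))**2 = ((5/4)/50)**2 = ((1/50)*(5/4))**2 = (1/40)**2 = 1/1600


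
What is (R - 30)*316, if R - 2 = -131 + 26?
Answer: -42028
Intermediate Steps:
R = -103 (R = 2 + (-131 + 26) = 2 - 105 = -103)
(R - 30)*316 = (-103 - 30)*316 = -133*316 = -42028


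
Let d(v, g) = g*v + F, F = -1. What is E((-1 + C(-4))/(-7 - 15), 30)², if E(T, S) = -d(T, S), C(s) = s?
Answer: 4096/121 ≈ 33.851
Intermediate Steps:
d(v, g) = -1 + g*v (d(v, g) = g*v - 1 = -1 + g*v)
E(T, S) = 1 - S*T (E(T, S) = -(-1 + S*T) = 1 - S*T)
E((-1 + C(-4))/(-7 - 15), 30)² = (1 - 1*30*(-1 - 4)/(-7 - 15))² = (1 - 1*30*(-5/(-22)))² = (1 - 1*30*(-5*(-1/22)))² = (1 - 1*30*5/22)² = (1 - 75/11)² = (-64/11)² = 4096/121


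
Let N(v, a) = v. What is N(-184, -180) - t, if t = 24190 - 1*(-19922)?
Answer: -44296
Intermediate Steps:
t = 44112 (t = 24190 + 19922 = 44112)
N(-184, -180) - t = -184 - 1*44112 = -184 - 44112 = -44296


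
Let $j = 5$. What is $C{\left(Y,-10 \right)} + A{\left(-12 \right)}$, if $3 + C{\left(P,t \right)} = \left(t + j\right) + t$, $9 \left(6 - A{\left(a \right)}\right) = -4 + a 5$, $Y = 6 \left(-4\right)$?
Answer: $- \frac{44}{9} \approx -4.8889$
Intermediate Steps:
$Y = -24$
$A{\left(a \right)} = \frac{58}{9} - \frac{5 a}{9}$ ($A{\left(a \right)} = 6 - \frac{-4 + a 5}{9} = 6 - \frac{-4 + 5 a}{9} = 6 - \left(- \frac{4}{9} + \frac{5 a}{9}\right) = \frac{58}{9} - \frac{5 a}{9}$)
$C{\left(P,t \right)} = 2 + 2 t$ ($C{\left(P,t \right)} = -3 + \left(\left(t + 5\right) + t\right) = -3 + \left(\left(5 + t\right) + t\right) = -3 + \left(5 + 2 t\right) = 2 + 2 t$)
$C{\left(Y,-10 \right)} + A{\left(-12 \right)} = \left(2 + 2 \left(-10\right)\right) + \left(\frac{58}{9} - - \frac{20}{3}\right) = \left(2 - 20\right) + \left(\frac{58}{9} + \frac{20}{3}\right) = -18 + \frac{118}{9} = - \frac{44}{9}$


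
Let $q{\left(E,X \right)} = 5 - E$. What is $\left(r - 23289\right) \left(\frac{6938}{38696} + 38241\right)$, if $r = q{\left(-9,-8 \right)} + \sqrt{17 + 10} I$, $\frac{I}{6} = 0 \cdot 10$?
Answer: $- \frac{2460135370525}{2764} \approx -8.9006 \cdot 10^{8}$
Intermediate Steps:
$I = 0$ ($I = 6 \cdot 0 \cdot 10 = 6 \cdot 0 = 0$)
$r = 14$ ($r = \left(5 - -9\right) + \sqrt{17 + 10} \cdot 0 = \left(5 + 9\right) + \sqrt{27} \cdot 0 = 14 + 3 \sqrt{3} \cdot 0 = 14 + 0 = 14$)
$\left(r - 23289\right) \left(\frac{6938}{38696} + 38241\right) = \left(14 - 23289\right) \left(\frac{6938}{38696} + 38241\right) = - 23275 \left(6938 \cdot \frac{1}{38696} + 38241\right) = - 23275 \left(\frac{3469}{19348} + 38241\right) = \left(-23275\right) \frac{739890337}{19348} = - \frac{2460135370525}{2764}$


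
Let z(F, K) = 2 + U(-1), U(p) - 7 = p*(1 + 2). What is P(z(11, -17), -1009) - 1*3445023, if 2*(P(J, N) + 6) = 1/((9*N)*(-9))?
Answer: -563117550281/163458 ≈ -3.4450e+6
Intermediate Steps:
U(p) = 7 + 3*p (U(p) = 7 + p*(1 + 2) = 7 + p*3 = 7 + 3*p)
z(F, K) = 6 (z(F, K) = 2 + (7 + 3*(-1)) = 2 + (7 - 3) = 2 + 4 = 6)
P(J, N) = -6 - 1/(162*N) (P(J, N) = -6 + 1/(2*(((9*N)*(-9)))) = -6 + 1/(2*((-81*N))) = -6 + (-1/(81*N))/2 = -6 - 1/(162*N))
P(z(11, -17), -1009) - 1*3445023 = (-6 - 1/162/(-1009)) - 1*3445023 = (-6 - 1/162*(-1/1009)) - 3445023 = (-6 + 1/163458) - 3445023 = -980747/163458 - 3445023 = -563117550281/163458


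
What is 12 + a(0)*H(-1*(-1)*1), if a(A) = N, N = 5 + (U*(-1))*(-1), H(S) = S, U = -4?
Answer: 13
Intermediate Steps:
N = 1 (N = 5 - 4*(-1)*(-1) = 5 + 4*(-1) = 5 - 4 = 1)
a(A) = 1
12 + a(0)*H(-1*(-1)*1) = 12 + 1*(-1*(-1)*1) = 12 + 1*(1*1) = 12 + 1*1 = 12 + 1 = 13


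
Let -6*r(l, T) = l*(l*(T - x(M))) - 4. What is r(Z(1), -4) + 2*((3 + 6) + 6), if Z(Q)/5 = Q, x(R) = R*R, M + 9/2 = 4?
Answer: 387/8 ≈ 48.375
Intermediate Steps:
M = -½ (M = -9/2 + 4 = -½ ≈ -0.50000)
x(R) = R²
Z(Q) = 5*Q
r(l, T) = ⅔ - l²*(-¼ + T)/6 (r(l, T) = -(l*(l*(T - (-½)²)) - 4)/6 = -(l*(l*(T - 1*¼)) - 4)/6 = -(l*(l*(T - ¼)) - 4)/6 = -(l*(l*(-¼ + T)) - 4)/6 = -(l²*(-¼ + T) - 4)/6 = -(-4 + l²*(-¼ + T))/6 = ⅔ - l²*(-¼ + T)/6)
r(Z(1), -4) + 2*((3 + 6) + 6) = (⅔ + (5*1)²/24 - ⅙*(-4)*(5*1)²) + 2*((3 + 6) + 6) = (⅔ + (1/24)*5² - ⅙*(-4)*5²) + 2*(9 + 6) = (⅔ + (1/24)*25 - ⅙*(-4)*25) + 2*15 = (⅔ + 25/24 + 50/3) + 30 = 147/8 + 30 = 387/8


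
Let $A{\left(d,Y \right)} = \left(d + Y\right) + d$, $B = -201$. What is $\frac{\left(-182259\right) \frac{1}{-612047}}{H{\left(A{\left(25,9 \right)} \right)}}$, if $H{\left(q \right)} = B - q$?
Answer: $- \frac{182259}{159132220} \approx -0.0011453$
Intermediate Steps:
$A{\left(d,Y \right)} = Y + 2 d$ ($A{\left(d,Y \right)} = \left(Y + d\right) + d = Y + 2 d$)
$H{\left(q \right)} = -201 - q$
$\frac{\left(-182259\right) \frac{1}{-612047}}{H{\left(A{\left(25,9 \right)} \right)}} = \frac{\left(-182259\right) \frac{1}{-612047}}{-201 - \left(9 + 2 \cdot 25\right)} = \frac{\left(-182259\right) \left(- \frac{1}{612047}\right)}{-201 - \left(9 + 50\right)} = \frac{182259}{612047 \left(-201 - 59\right)} = \frac{182259}{612047 \left(-260\right)} = \frac{182259}{612047} \left(- \frac{1}{260}\right) = - \frac{182259}{159132220}$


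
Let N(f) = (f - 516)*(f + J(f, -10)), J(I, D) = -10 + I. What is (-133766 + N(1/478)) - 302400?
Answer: -49239236489/114242 ≈ -4.3101e+5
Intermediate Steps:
N(f) = (-516 + f)*(-10 + 2*f) (N(f) = (f - 516)*(f + (-10 + f)) = (-516 + f)*(-10 + 2*f))
(-133766 + N(1/478)) - 302400 = (-133766 + (5160 - 1042/478 + 2*(1/478)²)) - 302400 = (-133766 + (5160 - 1042*1/478 + 2*(1/478)²)) - 302400 = (-133766 + (5160 - 521/239 + 2*(1/228484))) - 302400 = (-133766 + (5160 - 521/239 + 1/114242)) - 302400 = (-133766 + 589239683/114242) - 302400 = -14692455689/114242 - 302400 = -49239236489/114242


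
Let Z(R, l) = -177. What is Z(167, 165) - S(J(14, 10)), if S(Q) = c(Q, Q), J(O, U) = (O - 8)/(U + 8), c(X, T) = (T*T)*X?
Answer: -4780/27 ≈ -177.04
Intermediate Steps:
c(X, T) = X*T² (c(X, T) = T²*X = X*T²)
J(O, U) = (-8 + O)/(8 + U)
S(Q) = Q³ (S(Q) = Q*Q² = Q³)
Z(167, 165) - S(J(14, 10)) = -177 - ((-8 + 14)/(8 + 10))³ = -177 - (6/18)³ = -177 - ((1/18)*6)³ = -177 - (⅓)³ = -177 - 1*1/27 = -177 - 1/27 = -4780/27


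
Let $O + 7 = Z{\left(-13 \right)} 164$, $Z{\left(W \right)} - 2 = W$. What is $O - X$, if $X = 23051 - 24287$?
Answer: $-575$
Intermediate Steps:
$X = -1236$
$Z{\left(W \right)} = 2 + W$
$O = -1811$ ($O = -7 + \left(2 - 13\right) 164 = -7 - 1804 = -1811$)
$O - X = -1811 - -1236 = -1811 + 1236 = -575$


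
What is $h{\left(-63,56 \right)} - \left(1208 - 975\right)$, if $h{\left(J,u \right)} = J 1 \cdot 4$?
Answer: $-485$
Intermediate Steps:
$h{\left(J,u \right)} = 4 J$ ($h{\left(J,u \right)} = J 4 = 4 J$)
$h{\left(-63,56 \right)} - \left(1208 - 975\right) = 4 \left(-63\right) - \left(1208 - 975\right) = -252 - 233 = -485$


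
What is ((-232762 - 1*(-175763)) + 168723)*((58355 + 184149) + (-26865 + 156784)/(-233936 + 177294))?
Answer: 767308234476438/28321 ≈ 2.7093e+10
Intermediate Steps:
((-232762 - 1*(-175763)) + 168723)*((58355 + 184149) + (-26865 + 156784)/(-233936 + 177294)) = ((-232762 + 175763) + 168723)*(242504 + 129919/(-56642)) = (-56999 + 168723)*(242504 + 129919*(-1/56642)) = 111724*(242504 - 129919/56642) = 111724*(13735781649/56642) = 767308234476438/28321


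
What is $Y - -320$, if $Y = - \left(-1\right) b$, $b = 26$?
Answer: $346$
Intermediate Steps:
$Y = 26$ ($Y = - \left(-1\right) 26 = \left(-1\right) \left(-26\right) = 26$)
$Y - -320 = 26 - -320 = 26 + 320 = 346$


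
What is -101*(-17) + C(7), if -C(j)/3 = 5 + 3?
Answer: 1693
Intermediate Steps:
C(j) = -24 (C(j) = -3*(5 + 3) = -3*8 = -24)
-101*(-17) + C(7) = -101*(-17) - 24 = 1717 - 24 = 1693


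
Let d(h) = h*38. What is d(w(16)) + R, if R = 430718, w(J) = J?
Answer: 431326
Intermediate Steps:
d(h) = 38*h
d(w(16)) + R = 38*16 + 430718 = 608 + 430718 = 431326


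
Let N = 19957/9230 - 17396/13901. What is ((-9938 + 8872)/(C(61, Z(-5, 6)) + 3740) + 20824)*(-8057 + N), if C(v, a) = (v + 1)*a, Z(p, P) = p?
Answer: -36914229687779879991/220045184450 ≈ -1.6776e+8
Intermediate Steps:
C(v, a) = a*(1 + v) (C(v, a) = (1 + v)*a = a*(1 + v))
N = 116857177/128306230 (N = 19957*(1/9230) - 17396*1/13901 = 19957/9230 - 17396/13901 = 116857177/128306230 ≈ 0.91077)
((-9938 + 8872)/(C(61, Z(-5, 6)) + 3740) + 20824)*(-8057 + N) = ((-9938 + 8872)/(-5*(1 + 61) + 3740) + 20824)*(-8057 + 116857177/128306230) = (-1066/(-5*62 + 3740) + 20824)*(-1033646437933/128306230) = (-1066/(-310 + 3740) + 20824)*(-1033646437933/128306230) = (-1066/3430 + 20824)*(-1033646437933/128306230) = (-1066*1/3430 + 20824)*(-1033646437933/128306230) = (-533/1715 + 20824)*(-1033646437933/128306230) = (35712627/1715)*(-1033646437933/128306230) = -36914229687779879991/220045184450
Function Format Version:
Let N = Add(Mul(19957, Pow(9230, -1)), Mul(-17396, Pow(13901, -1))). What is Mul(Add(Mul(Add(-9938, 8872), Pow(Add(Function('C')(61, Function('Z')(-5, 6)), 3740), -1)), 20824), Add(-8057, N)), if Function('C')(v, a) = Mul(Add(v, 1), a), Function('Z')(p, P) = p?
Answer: Rational(-36914229687779879991, 220045184450) ≈ -1.6776e+8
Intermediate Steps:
Function('C')(v, a) = Mul(a, Add(1, v)) (Function('C')(v, a) = Mul(Add(1, v), a) = Mul(a, Add(1, v)))
N = Rational(116857177, 128306230) (N = Add(Mul(19957, Rational(1, 9230)), Mul(-17396, Rational(1, 13901))) = Add(Rational(19957, 9230), Rational(-17396, 13901)) = Rational(116857177, 128306230) ≈ 0.91077)
Mul(Add(Mul(Add(-9938, 8872), Pow(Add(Function('C')(61, Function('Z')(-5, 6)), 3740), -1)), 20824), Add(-8057, N)) = Mul(Add(Mul(Add(-9938, 8872), Pow(Add(Mul(-5, Add(1, 61)), 3740), -1)), 20824), Add(-8057, Rational(116857177, 128306230))) = Mul(Add(Mul(-1066, Pow(Add(Mul(-5, 62), 3740), -1)), 20824), Rational(-1033646437933, 128306230)) = Mul(Add(Mul(-1066, Pow(Add(-310, 3740), -1)), 20824), Rational(-1033646437933, 128306230)) = Mul(Add(Mul(-1066, Pow(3430, -1)), 20824), Rational(-1033646437933, 128306230)) = Mul(Add(Mul(-1066, Rational(1, 3430)), 20824), Rational(-1033646437933, 128306230)) = Mul(Add(Rational(-533, 1715), 20824), Rational(-1033646437933, 128306230)) = Mul(Rational(35712627, 1715), Rational(-1033646437933, 128306230)) = Rational(-36914229687779879991, 220045184450)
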